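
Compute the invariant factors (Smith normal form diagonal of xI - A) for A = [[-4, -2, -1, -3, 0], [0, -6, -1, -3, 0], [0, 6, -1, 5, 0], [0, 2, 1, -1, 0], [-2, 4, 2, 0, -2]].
(x + 2)(x + 4), (x + 2)^2(x + 4)

The Jordan structure of A has elementary divisors (x + 4), (x + 4), (x + 2)^2, (x + 2). Arranging the block sizes at each eigenvalue in decreasing order and taking row products gives the invariant factors.

Invariant factors (smallest first, each dividing the next): (x + 2)(x + 4), (x + 2)^2(x + 4).

Check: the last factor (x + 2)^2(x + 4) is the minimal polynomial, and the product (x + 2)^3(x + 4)^2 is the characteristic polynomial.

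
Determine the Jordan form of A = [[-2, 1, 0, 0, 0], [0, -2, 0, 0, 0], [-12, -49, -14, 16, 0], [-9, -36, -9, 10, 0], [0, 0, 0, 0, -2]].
The characteristic polynomial is det(xI - A) = (x + 2)^5, so the eigenvalues are -2 (algebraic multiplicity 5).

For λ = -2: rank(A + 2I) = 2, rank((A + 2I)^2) = 0. The eigenspace has dimension 5 - 2 = 3, so there are 3 Jordan blocks; the rank sequence gives block sizes [2, 2, 1].

Assembling the blocks gives the Jordan form J above.

J = [[-2, 1, 0, 0, 0], [0, -2, 0, 0, 0], [0, 0, -2, 1, 0], [0, 0, 0, -2, 0], [0, 0, 0, 0, -2]]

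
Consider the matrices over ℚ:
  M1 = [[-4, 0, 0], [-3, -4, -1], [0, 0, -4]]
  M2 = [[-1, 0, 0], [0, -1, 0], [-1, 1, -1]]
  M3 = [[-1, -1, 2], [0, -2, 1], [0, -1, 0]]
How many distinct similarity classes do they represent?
3 classes: {M1}, {M2}, {M3}

Characteristic polynomials: χ_{M1} = (x + 4)^3, χ_{M2} = (x + 1)^3, χ_{M3} = (x + 1)^3.

{M1}: invariant factors x + 4, (x + 4)^2.

{M2}: invariant factors x + 1, (x + 1)^2.

{M3}: invariant factors (x + 1)^3.

Matrices are similar if and only if their invariant-factor lists agree; the partition into similarity classes is {M1}, {M2}, {M3}.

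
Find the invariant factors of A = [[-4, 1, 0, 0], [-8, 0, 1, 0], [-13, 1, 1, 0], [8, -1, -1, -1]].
x + 1, (x + 1)^3

The Jordan structure of A has elementary divisors (x + 1)^3, (x + 1). Arranging the block sizes at each eigenvalue in decreasing order and taking row products gives the invariant factors.

Invariant factors (smallest first, each dividing the next): x + 1, (x + 1)^3.

Check: the last factor (x + 1)^3 is the minimal polynomial, and the product (x + 1)^4 is the characteristic polynomial.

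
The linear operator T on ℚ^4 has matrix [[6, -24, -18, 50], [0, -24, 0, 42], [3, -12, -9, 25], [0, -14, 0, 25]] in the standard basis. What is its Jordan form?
J = [[-3, 1, 0, 0], [0, -3, 0, 0], [0, 0, 0, 0], [0, 0, 0, 4]]

The characteristic polynomial is det(xI - A) = x(x - 4)(x + 3)^2, so the eigenvalues are -3 (algebraic multiplicity 2), 0 (algebraic multiplicity 1), 4 (algebraic multiplicity 1).

For λ = -3: rank(A + 3I) = 3, rank((A + 3I)^2) = 2. The eigenspace has dimension 4 - 3 = 1, so there is 1 Jordan block; the rank sequence gives block sizes [2].

For λ = 0: algebraic multiplicity 1 gives one 1×1 block.

For λ = 4: algebraic multiplicity 1 gives one 1×1 block.

Assembling the blocks gives the Jordan form J above.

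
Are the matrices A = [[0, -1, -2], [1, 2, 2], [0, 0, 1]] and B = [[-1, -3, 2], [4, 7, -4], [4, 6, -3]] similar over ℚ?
Yes.

Two matrices over a field are similar if and only if they have the same invariant factors.

Both A and B have characteristic polynomial (x - 1)^3 and minimal polynomial (x - 1)^2. Computing further, both have invariant factors x - 1, (x - 1)^2. Hence A and B are similar.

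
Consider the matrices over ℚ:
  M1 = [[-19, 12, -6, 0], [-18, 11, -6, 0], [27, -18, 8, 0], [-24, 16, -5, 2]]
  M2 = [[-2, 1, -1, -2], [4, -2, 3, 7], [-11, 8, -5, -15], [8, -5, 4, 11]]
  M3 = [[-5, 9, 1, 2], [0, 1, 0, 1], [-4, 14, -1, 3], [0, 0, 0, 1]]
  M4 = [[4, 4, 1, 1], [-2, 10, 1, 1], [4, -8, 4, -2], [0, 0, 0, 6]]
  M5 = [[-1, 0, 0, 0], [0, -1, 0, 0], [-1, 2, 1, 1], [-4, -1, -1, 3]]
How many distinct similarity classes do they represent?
Characteristic polynomials: χ_{M1} = (x - 2)^2(x + 1)^2, χ_{M2} = (x - 2)^2(x + 1)^2, χ_{M3} = (x - 1)^2(x + 3)^2, χ_{M4} = (x - 6)^4, χ_{M5} = (x - 2)^2(x + 1)^2.

{M1, M5}: invariant factors x + 1, (x - 2)^2(x + 1).

{M2}: invariant factors (x - 2)^2(x + 1)^2.

{M3}: invariant factors (x - 1)^2(x + 3)^2.

{M4}: invariant factors x - 6, x - 6, (x - 6)^2.

Matrices are similar if and only if their invariant-factor lists agree; the partition into similarity classes is {M1, M5}, {M2}, {M3}, {M4}.

4 classes: {M1, M5}, {M2}, {M3}, {M4}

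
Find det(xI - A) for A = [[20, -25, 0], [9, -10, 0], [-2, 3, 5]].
xI - A = [[x - 20, 25, 0], [-9, x + 10, 0], [2, -3, x - 5]].

Expanding det(xI - A) along the first row:
det(xI - A) = + (x - 20)·det([[x + 10, 0], [-3, x - 5]]) - (25)·det([[-9, 0], [2, x - 5]]) + (0)·det([[-9, x + 10], [2, -3]]).

Evaluating gives χ_A(x) = x^3 - 15x^2 + 75x - 125 = (x - 5)^3.

χ_A(x) = (x - 5)^3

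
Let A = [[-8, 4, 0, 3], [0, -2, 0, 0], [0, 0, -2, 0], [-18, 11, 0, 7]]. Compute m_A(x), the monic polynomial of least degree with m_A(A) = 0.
m_A(x) = (x - 1)(x + 2)^2

The characteristic polynomial factors as (x - 1)(x + 2)^3. The minimal polynomial is ∏(x - λ)^{k_λ} where k_λ is the size of the largest Jordan block at λ.

For λ = -2: rank(A + 2I) = 2, and the largest Jordan block has size 2 (the smallest k with rank((A + 2I)^k) = rank((A + 2I)^(k+1))).
For λ = 1: rank(A - I) = 3, and the largest Jordan block has size 1 (the smallest k with rank((A - I)^k) = rank((A - I)^(k+1))).

So m_A(x) = (x - 1)(x + 2)^2.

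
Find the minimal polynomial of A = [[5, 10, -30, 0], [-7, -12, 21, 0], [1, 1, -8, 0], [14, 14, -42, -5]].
The characteristic polynomial factors as (x + 5)^4. The minimal polynomial is ∏(x - λ)^{k_λ} where k_λ is the size of the largest Jordan block at λ.

For λ = -5: rank(A + 5I) = 1, and the largest Jordan block has size 2 (the smallest k with rank((A + 5I)^k) = rank((A + 5I)^(k+1))).

So m_A(x) = (x + 5)^2.

m_A(x) = (x + 5)^2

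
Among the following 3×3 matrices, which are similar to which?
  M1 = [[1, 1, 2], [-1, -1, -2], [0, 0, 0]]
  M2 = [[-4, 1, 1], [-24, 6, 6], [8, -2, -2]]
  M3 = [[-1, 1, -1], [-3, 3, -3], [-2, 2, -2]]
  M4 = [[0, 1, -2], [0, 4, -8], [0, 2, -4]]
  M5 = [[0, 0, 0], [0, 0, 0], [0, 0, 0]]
2 classes: {M1, M2, M3, M4}, {M5}

Characteristic polynomials: χ_{M1} = x^3, χ_{M2} = x^3, χ_{M3} = x^3, χ_{M4} = x^3, χ_{M5} = x^3.

{M1, M2, M3, M4}: invariant factors x, x^2.

{M5}: invariant factors x, x, x.

Matrices are similar if and only if their invariant-factor lists agree; the partition into similarity classes is {M1, M2, M3, M4}, {M5}.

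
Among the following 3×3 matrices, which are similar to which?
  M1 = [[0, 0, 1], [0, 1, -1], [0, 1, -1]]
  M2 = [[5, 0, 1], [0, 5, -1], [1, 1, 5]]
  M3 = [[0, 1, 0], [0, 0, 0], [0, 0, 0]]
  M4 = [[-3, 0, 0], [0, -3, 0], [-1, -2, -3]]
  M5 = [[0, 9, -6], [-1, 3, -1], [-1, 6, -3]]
4 classes: {M1, M5}, {M2}, {M3}, {M4}

Characteristic polynomials: χ_{M1} = x^3, χ_{M2} = (x - 5)^3, χ_{M3} = x^3, χ_{M4} = (x + 3)^3, χ_{M5} = x^3.

{M1, M5}: invariant factors x^3.

{M2}: invariant factors (x - 5)^3.

{M3}: invariant factors x, x^2.

{M4}: invariant factors x + 3, (x + 3)^2.

Matrices are similar if and only if their invariant-factor lists agree; the partition into similarity classes is {M1, M5}, {M2}, {M3}, {M4}.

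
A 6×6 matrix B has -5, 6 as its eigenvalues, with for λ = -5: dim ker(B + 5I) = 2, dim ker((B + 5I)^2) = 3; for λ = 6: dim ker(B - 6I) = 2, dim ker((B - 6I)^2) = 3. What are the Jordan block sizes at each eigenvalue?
Jordan blocks: (-5, 2), (-5, 1), (6, 2), (6, 1)

λ = -5: successive nullity increments [2, 1] count blocks of size ≥ k; block sizes are [2, 1].
λ = 6: successive nullity increments [2, 1] count blocks of size ≥ k; block sizes are [2, 1].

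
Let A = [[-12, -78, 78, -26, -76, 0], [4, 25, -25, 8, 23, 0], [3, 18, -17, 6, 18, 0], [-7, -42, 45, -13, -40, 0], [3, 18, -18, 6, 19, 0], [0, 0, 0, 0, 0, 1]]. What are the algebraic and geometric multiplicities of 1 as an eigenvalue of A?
The characteristic polynomial is (x - 1)^5(x + 2), so the factor x - 1 appears with exponent 5: the algebraic multiplicity is 5.

rank(A - I) = 3, so the eigenspace has dimension 6 - 3 = 3: the geometric multiplicity is 3.

Since 3 < 5, A is not diagonalizable.

algebraic multiplicity 5, geometric multiplicity 3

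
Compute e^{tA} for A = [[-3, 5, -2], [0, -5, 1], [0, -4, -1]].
e^{tA} = [[e^{-3*t}, t*(5 - t)*e^{-3*t}, t*(t - 4)*e^{-3*t}/2], [0, (1 - 2*t)*e^{-3*t}, t*e^{-3*t}], [0, -4*t*e^{-3*t}, (2*t + 1)*e^{-3*t}]]

A has Jordan form J = [[-3, 1, 0], [0, -3, 1], [0, 0, -3]] with A = PJP^{-1}, so e^{tA} = P e^{tJ} P^{-1}.

For a Jordan block J_k(λ), e^{tJ_k(λ)} = e^{λt} · (I + tN + t^2 N^2/2! + ... + t^{k-1} N^{k-1}/(k-1)!) where N is the nilpotent superdiagonal part.

Assembling the blocks and conjugating back gives the entries of e^{tA} as shown above.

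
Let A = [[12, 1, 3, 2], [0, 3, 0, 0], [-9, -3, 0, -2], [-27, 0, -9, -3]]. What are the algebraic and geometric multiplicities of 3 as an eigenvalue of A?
The characteristic polynomial is (x - 3)^4, so the factor x - 3 appears with exponent 4: the algebraic multiplicity is 4.

rank(A - 3I) = 2, so the eigenspace has dimension 4 - 2 = 2: the geometric multiplicity is 2.

Since 2 < 4, A is not diagonalizable.

algebraic multiplicity 4, geometric multiplicity 2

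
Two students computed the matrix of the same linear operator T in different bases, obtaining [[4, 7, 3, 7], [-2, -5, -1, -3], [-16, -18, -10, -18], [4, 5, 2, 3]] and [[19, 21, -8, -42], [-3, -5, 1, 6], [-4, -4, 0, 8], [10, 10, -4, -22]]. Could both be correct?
Two matrices over a field are similar if and only if they have the same invariant factors.

Both A and B have characteristic polynomial (x + 2)^4 and minimal polynomial (x + 2)^3. Computing further, both have invariant factors x + 2, (x + 2)^3. Hence A and B are similar.

Yes.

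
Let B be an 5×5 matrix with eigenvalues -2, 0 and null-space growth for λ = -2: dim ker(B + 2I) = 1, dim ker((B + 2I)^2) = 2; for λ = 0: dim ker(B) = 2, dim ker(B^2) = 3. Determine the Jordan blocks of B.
λ = -2: successive nullity increments [1, 1] count blocks of size ≥ k; block sizes are [2].
λ = 0: successive nullity increments [2, 1] count blocks of size ≥ k; block sizes are [2, 1].

Jordan blocks: (-2, 2), (0, 2), (0, 1)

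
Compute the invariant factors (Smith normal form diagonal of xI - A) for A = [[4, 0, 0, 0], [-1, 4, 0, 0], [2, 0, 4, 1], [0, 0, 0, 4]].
The Jordan structure of A has elementary divisors (x - 4)^2, (x - 4)^2. Arranging the block sizes at each eigenvalue in decreasing order and taking row products gives the invariant factors.

Invariant factors (smallest first, each dividing the next): (x - 4)^2, (x - 4)^2.

Check: the last factor (x - 4)^2 is the minimal polynomial, and the product (x - 4)^4 is the characteristic polynomial.

(x - 4)^2, (x - 4)^2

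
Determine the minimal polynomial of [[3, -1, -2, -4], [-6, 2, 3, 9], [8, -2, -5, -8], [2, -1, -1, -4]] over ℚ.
m_A(x) = (x + 1)^3

The characteristic polynomial factors as (x + 1)^4. The minimal polynomial is ∏(x - λ)^{k_λ} where k_λ is the size of the largest Jordan block at λ.

For λ = -1: rank(A + I) = 2, and the largest Jordan block has size 3 (the smallest k with rank((A + I)^k) = rank((A + I)^(k+1))).

So m_A(x) = (x + 1)^3.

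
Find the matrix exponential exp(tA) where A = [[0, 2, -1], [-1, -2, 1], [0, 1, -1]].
A has Jordan form J = [[-1, 1, 0], [0, -1, 1], [0, 0, -1]] with A = PJP^{-1}, so e^{tA} = P e^{tJ} P^{-1}.

For a Jordan block J_k(λ), e^{tJ_k(λ)} = e^{λt} · (I + tN + t^2 N^2/2! + ... + t^{k-1} N^{k-1}/(k-1)!) where N is the nilpotent superdiagonal part.

Assembling the blocks and conjugating back gives the entries of e^{tA} as shown above.

e^{tA} = [[(-t^2/2 + t + 1)*e^{-t}, t*(4 - t)*e^{-t}/2, t*(t - 2)*e^{-t}/2], [-t*e^{-t}, (1 - t)*e^{-t}, t*e^{-t}], [-t^2*e^{-t}/2, t*(2 - t)*e^{-t}/2, (t^2 + 2)*e^{-t}/2]]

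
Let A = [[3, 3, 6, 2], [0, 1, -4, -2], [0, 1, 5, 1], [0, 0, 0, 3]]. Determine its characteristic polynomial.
xI - A = [[x - 3, -3, -6, -2], [0, x - 1, 4, 2], [0, -1, x - 5, -1], [0, 0, 0, x - 3]].

Expanding det(xI - A) along the first row:
det(xI - A) = + (x - 3)·det([[x - 1, 4, 2], [-1, x - 5, -1], [0, 0, x - 3]]) - (-3)·det([[0, 4, 2], [0, x - 5, -1], [0, 0, x - 3]]) + (-6)·det([[0, x - 1, 2], [0, -1, -1], [0, 0, x - 3]]) - (-2)·det([[0, x - 1, 4], [0, -1, x - 5], [0, 0, 0]]).

Evaluating gives χ_A(x) = x^4 - 12x^3 + 54x^2 - 108x + 81 = (x - 3)^4.

χ_A(x) = (x - 3)^4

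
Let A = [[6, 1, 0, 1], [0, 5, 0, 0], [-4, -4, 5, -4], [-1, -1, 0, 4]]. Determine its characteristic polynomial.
χ_A(x) = (x - 5)^4

xI - A = [[x - 6, -1, 0, -1], [0, x - 5, 0, 0], [4, 4, x - 5, 4], [1, 1, 0, x - 4]].

Expanding det(xI - A) along the first row:
det(xI - A) = + (x - 6)·det([[x - 5, 0, 0], [4, x - 5, 4], [1, 0, x - 4]]) - (-1)·det([[0, 0, 0], [4, x - 5, 4], [1, 0, x - 4]]) + (0)·det([[0, x - 5, 0], [4, 4, 4], [1, 1, x - 4]]) - (-1)·det([[0, x - 5, 0], [4, 4, x - 5], [1, 1, 0]]).

Evaluating gives χ_A(x) = x^4 - 20x^3 + 150x^2 - 500x + 625 = (x - 5)^4.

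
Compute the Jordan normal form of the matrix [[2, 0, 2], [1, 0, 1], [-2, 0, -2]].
The characteristic polynomial is det(xI - A) = x^3, so the eigenvalues are 0 (algebraic multiplicity 3).

For λ = 0: rank(A) = 1, rank(A^2) = 0. The eigenspace has dimension 3 - 1 = 2, so there are 2 Jordan blocks; the rank sequence gives block sizes [2, 1].

Assembling the blocks gives the Jordan form J above.

J = [[0, 1, 0], [0, 0, 0], [0, 0, 0]]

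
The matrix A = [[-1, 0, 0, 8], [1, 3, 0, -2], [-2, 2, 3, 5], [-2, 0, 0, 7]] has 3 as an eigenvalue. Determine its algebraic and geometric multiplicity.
algebraic multiplicity 4, geometric multiplicity 2

The characteristic polynomial is (x - 3)^4, so the factor x - 3 appears with exponent 4: the algebraic multiplicity is 4.

rank(A - 3I) = 2, so the eigenspace has dimension 4 - 2 = 2: the geometric multiplicity is 2.

Since 2 < 4, A is not diagonalizable.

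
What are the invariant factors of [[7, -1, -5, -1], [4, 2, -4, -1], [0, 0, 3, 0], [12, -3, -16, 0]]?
(x - 3)^2, (x - 3)^2

The Jordan structure of A has elementary divisors (x - 3)^2, (x - 3)^2. Arranging the block sizes at each eigenvalue in decreasing order and taking row products gives the invariant factors.

Invariant factors (smallest first, each dividing the next): (x - 3)^2, (x - 3)^2.

Check: the last factor (x - 3)^2 is the minimal polynomial, and the product (x - 3)^4 is the characteristic polynomial.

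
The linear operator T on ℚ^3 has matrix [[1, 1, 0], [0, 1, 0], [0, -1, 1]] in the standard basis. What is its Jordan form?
J = [[1, 1, 0], [0, 1, 0], [0, 0, 1]]

The characteristic polynomial is det(xI - A) = (x - 1)^3, so the eigenvalues are 1 (algebraic multiplicity 3).

For λ = 1: rank(A - I) = 1, rank((A - I)^2) = 0. The eigenspace has dimension 3 - 1 = 2, so there are 2 Jordan blocks; the rank sequence gives block sizes [2, 1].

Assembling the blocks gives the Jordan form J above.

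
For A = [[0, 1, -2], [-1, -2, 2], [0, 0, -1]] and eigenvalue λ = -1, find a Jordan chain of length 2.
We seek v_1 ∈ ker((A + I)^2) \ ker(A + I), then set v_{i+1} = (A + I) v_i.

One such chain is v_1 = [[-2, 3, 0]]^T, v_2 = [[1, -1, 0]]^T. Check: (A + I) v_2 = [[0, 0, 0]]^T = 0.

v_1 = [[-2, 3, 0]]^T, v_2 = [[1, -1, 0]]^T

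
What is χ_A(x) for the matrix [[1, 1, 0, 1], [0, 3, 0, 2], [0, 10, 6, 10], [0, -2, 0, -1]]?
xI - A = [[x - 1, -1, 0, -1], [0, x - 3, 0, -2], [0, -10, x - 6, -10], [0, 2, 0, x + 1]].

Expanding det(xI - A) along the first row:
det(xI - A) = + (x - 1)·det([[x - 3, 0, -2], [-10, x - 6, -10], [2, 0, x + 1]]) - (-1)·det([[0, 0, -2], [0, x - 6, -10], [0, 0, x + 1]]) + (0)·det([[0, x - 3, -2], [0, -10, -10], [0, 2, x + 1]]) - (-1)·det([[0, x - 3, 0], [0, -10, x - 6], [0, 2, 0]]).

Evaluating gives χ_A(x) = x^4 - 9x^3 + 21x^2 - 19x + 6 = (x - 6)(x - 1)^3.

χ_A(x) = (x - 6)(x - 1)^3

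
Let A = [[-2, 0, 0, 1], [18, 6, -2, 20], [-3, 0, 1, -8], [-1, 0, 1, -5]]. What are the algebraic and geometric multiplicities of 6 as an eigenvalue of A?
algebraic multiplicity 1, geometric multiplicity 1

The characteristic polynomial is (x - 6)(x + 2)^3, so the factor x - 6 appears with exponent 1: the algebraic multiplicity is 1.

rank(A - 6I) = 3, so the eigenspace has dimension 4 - 3 = 1: the geometric multiplicity is 1.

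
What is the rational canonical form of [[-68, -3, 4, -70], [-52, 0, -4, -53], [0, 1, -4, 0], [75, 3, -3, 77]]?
R = [[0, 0, 0, 36], [1, 0, 0, -60], [0, 1, 0, 15], [0, 0, 1, 5]]

The invariant factors of A (the non-unit diagonal entries of the Smith normal form of xI - A over ℚ[x]) are (x - 6)(x - 2)(x^2 + 3x - 3), each dividing the next. The characteristic polynomial is their product, (x - 6)(x - 2)(x^2 + 3x - 3).

The rational canonical form is the block-diagonal matrix of companion matrices C(f_i):
R = [[0, 0, 0, 36], [1, 0, 0, -60], [0, 1, 0, 15], [0, 0, 1, 5]].

Note the characteristic polynomial does not split into linear factors over ℚ, so A has no Jordan form over ℚ; the rational canonical form exists over any field.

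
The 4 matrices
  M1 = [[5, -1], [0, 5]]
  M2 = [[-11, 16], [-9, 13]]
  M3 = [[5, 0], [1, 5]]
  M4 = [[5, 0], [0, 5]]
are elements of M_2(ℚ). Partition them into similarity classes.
Characteristic polynomials: χ_{M1} = (x - 5)^2, χ_{M2} = (x - 1)^2, χ_{M3} = (x - 5)^2, χ_{M4} = (x - 5)^2.

{M1, M3}: invariant factors (x - 5)^2.

{M2}: invariant factors (x - 1)^2.

{M4}: invariant factors x - 5, x - 5.

Matrices are similar if and only if their invariant-factor lists agree; the partition into similarity classes is {M1, M3}, {M2}, {M4}.

3 classes: {M1, M3}, {M2}, {M4}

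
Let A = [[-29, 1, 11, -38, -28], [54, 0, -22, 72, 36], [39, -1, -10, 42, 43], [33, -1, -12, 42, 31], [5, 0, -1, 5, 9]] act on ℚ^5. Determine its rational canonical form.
The invariant factors of A (the non-unit diagonal entries of the Smith normal form of xI - A over ℚ[x]) are x - 6, (x - 6)(x^3 - 4x - 4), each dividing the next. The characteristic polynomial is their product, (x - 6)^2(x^3 - 4x - 4).

The rational canonical form is the block-diagonal matrix of companion matrices C(f_i):
R = [[6, 0, 0, 0, 0], [0, 0, 0, 0, -24], [0, 1, 0, 0, -20], [0, 0, 1, 0, 4], [0, 0, 0, 1, 6]].

Note the characteristic polynomial does not split into linear factors over ℚ, so A has no Jordan form over ℚ; the rational canonical form exists over any field.

R = [[6, 0, 0, 0, 0], [0, 0, 0, 0, -24], [0, 1, 0, 0, -20], [0, 0, 1, 0, 4], [0, 0, 0, 1, 6]]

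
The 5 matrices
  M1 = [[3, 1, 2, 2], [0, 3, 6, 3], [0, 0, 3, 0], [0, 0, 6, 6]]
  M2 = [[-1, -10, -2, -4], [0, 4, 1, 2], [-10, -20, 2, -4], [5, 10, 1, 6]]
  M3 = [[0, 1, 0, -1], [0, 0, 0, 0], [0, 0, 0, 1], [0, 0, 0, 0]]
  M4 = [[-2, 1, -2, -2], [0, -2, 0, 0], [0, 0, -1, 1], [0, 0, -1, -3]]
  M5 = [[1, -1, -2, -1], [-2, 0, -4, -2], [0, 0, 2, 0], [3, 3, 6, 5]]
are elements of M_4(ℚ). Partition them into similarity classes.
5 classes: {M1}, {M2}, {M3}, {M4}, {M5}

Characteristic polynomials: χ_{M1} = (x - 6)(x - 3)^3, χ_{M2} = (x - 4)^3(x + 1), χ_{M3} = x^4, χ_{M4} = (x + 2)^4, χ_{M5} = (x - 2)^4.

{M1}: invariant factors x - 3, (x - 6)(x - 3)^2.

{M2}: invariant factors x - 4, (x - 4)^2(x + 1).

{M3}: invariant factors x^2, x^2.

{M4}: invariant factors (x + 2)^2, (x + 2)^2.

{M5}: invariant factors x - 2, x - 2, (x - 2)^2.

Matrices are similar if and only if their invariant-factor lists agree; the partition into similarity classes is {M1}, {M2}, {M3}, {M4}, {M5}.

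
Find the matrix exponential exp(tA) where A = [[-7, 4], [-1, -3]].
A has Jordan form J = [[-5, 1], [0, -5]] with A = PJP^{-1}, so e^{tA} = P e^{tJ} P^{-1}.

For a Jordan block J_k(λ), e^{tJ_k(λ)} = e^{λt} · (I + tN + t^2 N^2/2! + ... + t^{k-1} N^{k-1}/(k-1)!) where N is the nilpotent superdiagonal part.

Assembling the blocks and conjugating back gives the entries of e^{tA} as shown above.

e^{tA} = [[(1 - 2*t)*e^{-5*t}, 4*t*e^{-5*t}], [-t*e^{-5*t}, (2*t + 1)*e^{-5*t}]]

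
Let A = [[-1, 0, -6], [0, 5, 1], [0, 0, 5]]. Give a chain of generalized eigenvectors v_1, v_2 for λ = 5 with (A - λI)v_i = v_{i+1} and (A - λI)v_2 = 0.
We seek v_1 ∈ ker((A - 5I)^2) \ ker(A - 5I), then set v_{i+1} = (A - 5I) v_i.

One such chain is v_1 = [[-1, 2, 1]]^T, v_2 = [[0, 1, 0]]^T. Check: (A - 5I) v_2 = [[0, 0, 0]]^T = 0.

v_1 = [[-1, 2, 1]]^T, v_2 = [[0, 1, 0]]^T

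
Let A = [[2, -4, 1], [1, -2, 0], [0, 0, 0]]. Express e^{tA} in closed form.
A has Jordan form J = [[0, 1, 0], [0, 0, 1], [0, 0, 0]] with A = PJP^{-1}, so e^{tA} = P e^{tJ} P^{-1}.

For a Jordan block J_k(λ), e^{tJ_k(λ)} = e^{λt} · (I + tN + t^2 N^2/2! + ... + t^{k-1} N^{k-1}/(k-1)!) where N is the nilpotent superdiagonal part.

Assembling the blocks and conjugating back gives the entries of e^{tA} as shown above.

e^{tA} = [[2*t + 1, -4*t, t*(t + 1)], [t, 1 - 2*t, t^2/2], [0, 0, 1]]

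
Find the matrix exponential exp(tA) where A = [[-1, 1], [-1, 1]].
e^{tA} = [[1 - t, t], [-t, t + 1]]

A has Jordan form J = [[0, 1], [0, 0]] with A = PJP^{-1}, so e^{tA} = P e^{tJ} P^{-1}.

For a Jordan block J_k(λ), e^{tJ_k(λ)} = e^{λt} · (I + tN + t^2 N^2/2! + ... + t^{k-1} N^{k-1}/(k-1)!) where N is the nilpotent superdiagonal part.

Assembling the blocks and conjugating back gives the entries of e^{tA} as shown above.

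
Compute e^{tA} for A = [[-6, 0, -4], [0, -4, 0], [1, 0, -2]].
A has Jordan form J = [[-4, 1, 0], [0, -4, 0], [0, 0, -4]] with A = PJP^{-1}, so e^{tA} = P e^{tJ} P^{-1}.

For a Jordan block J_k(λ), e^{tJ_k(λ)} = e^{λt} · (I + tN + t^2 N^2/2! + ... + t^{k-1} N^{k-1}/(k-1)!) where N is the nilpotent superdiagonal part.

Assembling the blocks and conjugating back gives the entries of e^{tA} as shown above.

e^{tA} = [[(1 - 2*t)*e^{-4*t}, 0, -4*t*e^{-4*t}], [0, e^{-4*t}, 0], [t*e^{-4*t}, 0, (2*t + 1)*e^{-4*t}]]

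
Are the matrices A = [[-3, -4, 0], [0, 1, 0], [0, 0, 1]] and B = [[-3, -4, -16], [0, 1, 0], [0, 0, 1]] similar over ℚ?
Yes.

Two matrices over a field are similar if and only if they have the same invariant factors.

Both A and B have characteristic polynomial (x - 1)^2(x + 3) and minimal polynomial (x - 1)(x + 3). Computing further, both have invariant factors x - 1, (x - 1)(x + 3). Hence A and B are similar.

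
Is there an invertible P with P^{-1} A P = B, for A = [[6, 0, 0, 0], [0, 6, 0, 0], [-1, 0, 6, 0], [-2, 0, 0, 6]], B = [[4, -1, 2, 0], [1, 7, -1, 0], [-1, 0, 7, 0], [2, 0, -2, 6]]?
Both have characteristic polynomial (x - 6)^4, but the minimal polynomial of A is (x - 6)^2 while the minimal polynomial of B is (x - 6)^3. The minimal polynomial is a similarity invariant, so A and B are not similar.

No.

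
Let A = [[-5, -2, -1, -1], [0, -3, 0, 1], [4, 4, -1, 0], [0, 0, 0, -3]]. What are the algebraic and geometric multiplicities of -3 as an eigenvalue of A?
The characteristic polynomial is (x + 3)^4, so the factor x + 3 appears with exponent 4: the algebraic multiplicity is 4.

rank(A + 3I) = 2, so the eigenspace has dimension 4 - 2 = 2: the geometric multiplicity is 2.

Since 2 < 4, A is not diagonalizable.

algebraic multiplicity 4, geometric multiplicity 2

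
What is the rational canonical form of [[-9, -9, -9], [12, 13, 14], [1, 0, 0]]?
R = [[0, 0, -9], [1, 0, 0], [0, 1, 4]]

The invariant factors of A (the non-unit diagonal entries of the Smith normal form of xI - A over ℚ[x]) are (x - 3)(x^2 - x - 3), each dividing the next. The characteristic polynomial is their product, (x - 3)(x^2 - x - 3).

The rational canonical form is the block-diagonal matrix of companion matrices C(f_i):
R = [[0, 0, -9], [1, 0, 0], [0, 1, 4]].

Note the characteristic polynomial does not split into linear factors over ℚ, so A has no Jordan form over ℚ; the rational canonical form exists over any field.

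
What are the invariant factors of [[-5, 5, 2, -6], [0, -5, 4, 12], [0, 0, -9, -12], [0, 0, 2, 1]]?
The Jordan structure of A has elementary divisors (x + 5)^2, (x + 5), (x + 3). Arranging the block sizes at each eigenvalue in decreasing order and taking row products gives the invariant factors.

Invariant factors (smallest first, each dividing the next): x + 5, (x + 3)(x + 5)^2.

Check: the last factor (x + 3)(x + 5)^2 is the minimal polynomial, and the product (x + 3)(x + 5)^3 is the characteristic polynomial.

x + 5, (x + 3)(x + 5)^2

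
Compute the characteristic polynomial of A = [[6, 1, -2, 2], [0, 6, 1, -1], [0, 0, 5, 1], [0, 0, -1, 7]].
χ_A(x) = (x - 6)^4

xI - A = [[x - 6, -1, 2, -2], [0, x - 6, -1, 1], [0, 0, x - 5, -1], [0, 0, 1, x - 7]].

Expanding det(xI - A) along the first row:
det(xI - A) = + (x - 6)·det([[x - 6, -1, 1], [0, x - 5, -1], [0, 1, x - 7]]) - (-1)·det([[0, -1, 1], [0, x - 5, -1], [0, 1, x - 7]]) + (2)·det([[0, x - 6, 1], [0, 0, -1], [0, 0, x - 7]]) - (-2)·det([[0, x - 6, -1], [0, 0, x - 5], [0, 0, 1]]).

Evaluating gives χ_A(x) = x^4 - 24x^3 + 216x^2 - 864x + 1296 = (x - 6)^4.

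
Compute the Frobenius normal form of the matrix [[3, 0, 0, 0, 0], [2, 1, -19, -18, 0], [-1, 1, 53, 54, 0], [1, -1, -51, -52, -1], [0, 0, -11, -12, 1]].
R = [[3, 0, 0, 0, 0], [0, 0, 0, 0, 72], [0, 1, 0, 0, -54], [0, 0, 1, 0, 10], [0, 0, 0, 1, 3]]

The invariant factors of A (the non-unit diagonal entries of the Smith normal form of xI - A over ℚ[x]) are x - 3, (x - 3)(x + 4)(x^2 - 4x + 6), each dividing the next. The characteristic polynomial is their product, (x - 3)^2(x + 4)(x^2 - 4x + 6).

The rational canonical form is the block-diagonal matrix of companion matrices C(f_i):
R = [[3, 0, 0, 0, 0], [0, 0, 0, 0, 72], [0, 1, 0, 0, -54], [0, 0, 1, 0, 10], [0, 0, 0, 1, 3]].

Note the characteristic polynomial does not split into linear factors over ℚ, so A has no Jordan form over ℚ; the rational canonical form exists over any field.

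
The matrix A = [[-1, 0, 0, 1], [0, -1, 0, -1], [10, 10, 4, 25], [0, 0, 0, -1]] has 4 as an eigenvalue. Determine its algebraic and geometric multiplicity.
algebraic multiplicity 1, geometric multiplicity 1

The characteristic polynomial is (x - 4)(x + 1)^3, so the factor x - 4 appears with exponent 1: the algebraic multiplicity is 1.

rank(A - 4I) = 3, so the eigenspace has dimension 4 - 3 = 1: the geometric multiplicity is 1.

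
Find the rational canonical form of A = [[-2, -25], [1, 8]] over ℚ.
R = [[0, -9], [1, 6]]

The invariant factors of A (the non-unit diagonal entries of the Smith normal form of xI - A over ℚ[x]) are (x - 3)^2, each dividing the next. The characteristic polynomial is their product, (x - 3)^2.

The rational canonical form is the block-diagonal matrix of companion matrices C(f_i):
R = [[0, -9], [1, 6]].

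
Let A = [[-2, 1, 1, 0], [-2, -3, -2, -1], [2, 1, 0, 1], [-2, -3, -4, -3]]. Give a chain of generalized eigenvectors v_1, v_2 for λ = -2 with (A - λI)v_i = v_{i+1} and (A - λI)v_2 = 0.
v_1 = [[0, 1, 0, -1]]^T, v_2 = [[1, 0, 0, -2]]^T

We seek v_1 ∈ ker((A + 2I)^2) \ ker(A + 2I), then set v_{i+1} = (A + 2I) v_i.

One such chain is v_1 = [[0, 1, 0, -1]]^T, v_2 = [[1, 0, 0, -2]]^T. Check: (A + 2I) v_2 = [[0, 0, 0, 0]]^T = 0.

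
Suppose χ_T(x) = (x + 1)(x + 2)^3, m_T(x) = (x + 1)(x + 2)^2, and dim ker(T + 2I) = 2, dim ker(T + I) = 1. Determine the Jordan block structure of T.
Jordan blocks: (-2, 2), (-2, 1), (-1, 1)

λ = -2: algebraic multiplicity 3 (exponent in χ_T), largest block size 2 (exponent in m_T), 2 blocks (geometric multiplicity). These force block sizes [2, 1].
λ = -1: algebraic multiplicity 1 (exponent in χ_T), largest block size 1 (exponent in m_T), 1 block (geometric multiplicity). This forces block sizes [1].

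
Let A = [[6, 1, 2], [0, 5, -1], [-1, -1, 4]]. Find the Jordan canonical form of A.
J = [[5, 1, 0], [0, 5, 1], [0, 0, 5]]

The characteristic polynomial is det(xI - A) = (x - 5)^3, so the eigenvalues are 5 (algebraic multiplicity 3).

For λ = 5: rank(A - 5I) = 2, rank((A - 5I)^2) = 1, rank((A - 5I)^3) = 0. The eigenspace has dimension 3 - 2 = 1, so there is 1 Jordan block; the rank sequence gives block sizes [3].

Assembling the blocks gives the Jordan form J above.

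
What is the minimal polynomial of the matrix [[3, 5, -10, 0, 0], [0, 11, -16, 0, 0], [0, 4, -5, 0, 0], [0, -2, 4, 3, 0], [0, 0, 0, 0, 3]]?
The characteristic polynomial factors as (x - 3)^5. The minimal polynomial is ∏(x - λ)^{k_λ} where k_λ is the size of the largest Jordan block at λ.

For λ = 3: rank(A - 3I) = 1, and the largest Jordan block has size 2 (the smallest k with rank((A - 3I)^k) = rank((A - 3I)^(k+1))).

So m_A(x) = (x - 3)^2.

m_A(x) = (x - 3)^2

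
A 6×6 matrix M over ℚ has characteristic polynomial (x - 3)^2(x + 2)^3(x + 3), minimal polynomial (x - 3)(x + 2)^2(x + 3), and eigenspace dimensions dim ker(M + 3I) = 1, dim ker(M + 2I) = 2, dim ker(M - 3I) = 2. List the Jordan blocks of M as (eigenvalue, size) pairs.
Jordan blocks: (-3, 1), (-2, 2), (-2, 1), (3, 1), (3, 1)

λ = -3: algebraic multiplicity 1 (exponent in χ_M), largest block size 1 (exponent in m_M), 1 block (geometric multiplicity). This forces block sizes [1].
λ = -2: algebraic multiplicity 3 (exponent in χ_M), largest block size 2 (exponent in m_M), 2 blocks (geometric multiplicity). These force block sizes [2, 1].
λ = 3: algebraic multiplicity 2 (exponent in χ_M), largest block size 1 (exponent in m_M), 2 blocks (geometric multiplicity). These force block sizes [1, 1].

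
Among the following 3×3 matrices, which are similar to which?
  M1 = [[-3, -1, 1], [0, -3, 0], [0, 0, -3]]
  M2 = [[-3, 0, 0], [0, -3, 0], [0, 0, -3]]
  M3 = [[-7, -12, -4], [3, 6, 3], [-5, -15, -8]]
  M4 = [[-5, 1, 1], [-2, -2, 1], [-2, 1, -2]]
Characteristic polynomials: χ_{M1} = (x + 3)^3, χ_{M2} = (x + 3)^3, χ_{M3} = (x + 3)^3, χ_{M4} = (x + 3)^3.

{M1, M3, M4}: invariant factors x + 3, (x + 3)^2.

{M2}: invariant factors x + 3, x + 3, x + 3.

Matrices are similar if and only if their invariant-factor lists agree; the partition into similarity classes is {M1, M3, M4}, {M2}.

2 classes: {M1, M3, M4}, {M2}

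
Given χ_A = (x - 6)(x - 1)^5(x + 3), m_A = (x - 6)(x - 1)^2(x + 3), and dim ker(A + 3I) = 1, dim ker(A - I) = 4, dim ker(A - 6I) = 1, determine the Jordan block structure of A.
Jordan blocks: (-3, 1), (1, 2), (1, 1), (1, 1), (1, 1), (6, 1)

λ = -3: algebraic multiplicity 1 (exponent in χ_A), largest block size 1 (exponent in m_A), 1 block (geometric multiplicity). This forces block sizes [1].
λ = 1: algebraic multiplicity 5 (exponent in χ_A), largest block size 2 (exponent in m_A), 4 blocks (geometric multiplicity). These force block sizes [2, 1, 1, 1].
λ = 6: algebraic multiplicity 1 (exponent in χ_A), largest block size 1 (exponent in m_A), 1 block (geometric multiplicity). This forces block sizes [1].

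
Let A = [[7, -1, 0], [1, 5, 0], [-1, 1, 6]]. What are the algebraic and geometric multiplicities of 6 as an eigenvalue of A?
The characteristic polynomial is (x - 6)^3, so the factor x - 6 appears with exponent 3: the algebraic multiplicity is 3.

rank(A - 6I) = 1, so the eigenspace has dimension 3 - 1 = 2: the geometric multiplicity is 2.

Since 2 < 3, A is not diagonalizable.

algebraic multiplicity 3, geometric multiplicity 2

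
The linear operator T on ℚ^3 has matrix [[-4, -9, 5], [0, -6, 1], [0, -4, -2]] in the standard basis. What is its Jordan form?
The characteristic polynomial is det(xI - A) = (x + 4)^3, so the eigenvalues are -4 (algebraic multiplicity 3).

For λ = -4: rank(A + 4I) = 2, rank((A + 4I)^2) = 1, rank((A + 4I)^3) = 0. The eigenspace has dimension 3 - 2 = 1, so there is 1 Jordan block; the rank sequence gives block sizes [3].

Assembling the blocks gives the Jordan form J above.

J = [[-4, 1, 0], [0, -4, 1], [0, 0, -4]]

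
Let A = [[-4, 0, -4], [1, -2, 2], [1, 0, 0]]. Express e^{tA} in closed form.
e^{tA} = [[(1 - 2*t)*e^{-2*t}, 0, -4*t*e^{-2*t}], [t*e^{-2*t}, e^{-2*t}, 2*t*e^{-2*t}], [t*e^{-2*t}, 0, (2*t + 1)*e^{-2*t}]]

A has Jordan form J = [[-2, 1, 0], [0, -2, 0], [0, 0, -2]] with A = PJP^{-1}, so e^{tA} = P e^{tJ} P^{-1}.

For a Jordan block J_k(λ), e^{tJ_k(λ)} = e^{λt} · (I + tN + t^2 N^2/2! + ... + t^{k-1} N^{k-1}/(k-1)!) where N is the nilpotent superdiagonal part.

Assembling the blocks and conjugating back gives the entries of e^{tA} as shown above.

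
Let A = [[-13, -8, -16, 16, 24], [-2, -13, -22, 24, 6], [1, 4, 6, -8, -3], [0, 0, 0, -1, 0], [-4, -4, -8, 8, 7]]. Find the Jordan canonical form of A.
J = [[-5, 0, 0, 0, 0], [0, -5, 0, 0, 0], [0, 0, -2, 0, 0], [0, 0, 0, -1, 0], [0, 0, 0, 0, -1]]

The characteristic polynomial is det(xI - A) = (x + 1)^2(x + 2)(x + 5)^2, so the eigenvalues are -5 (algebraic multiplicity 2), -2 (algebraic multiplicity 1), -1 (algebraic multiplicity 2).

For λ = -5: rank(A + 5I) = 3. The eigenspace has dimension 5 - 3 = 2, so there are 2 Jordan blocks; the rank sequence gives block sizes [1, 1].

For λ = -2: algebraic multiplicity 1 gives one 1×1 block.

For λ = -1: rank(A + I) = 3. The eigenspace has dimension 5 - 3 = 2, so there are 2 Jordan blocks; the rank sequence gives block sizes [1, 1].

Assembling the blocks gives the Jordan form J above.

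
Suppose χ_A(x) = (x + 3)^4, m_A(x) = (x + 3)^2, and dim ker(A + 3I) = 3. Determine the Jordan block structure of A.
Jordan blocks: (-3, 2), (-3, 1), (-3, 1)

λ = -3: algebraic multiplicity 4 (exponent in χ_A), largest block size 2 (exponent in m_A), 3 blocks (geometric multiplicity). These force block sizes [2, 1, 1].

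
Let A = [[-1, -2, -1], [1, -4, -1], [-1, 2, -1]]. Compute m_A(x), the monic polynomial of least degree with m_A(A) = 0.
The characteristic polynomial factors as (x + 2)^3. The minimal polynomial is ∏(x - λ)^{k_λ} where k_λ is the size of the largest Jordan block at λ.

For λ = -2: rank(A + 2I) = 1, and the largest Jordan block has size 2 (the smallest k with rank((A + 2I)^k) = rank((A + 2I)^(k+1))).

So m_A(x) = (x + 2)^2.

m_A(x) = (x + 2)^2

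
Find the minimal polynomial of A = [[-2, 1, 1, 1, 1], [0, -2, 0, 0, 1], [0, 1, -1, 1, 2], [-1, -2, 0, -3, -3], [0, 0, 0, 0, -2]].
The characteristic polynomial factors as (x + 2)^5. The minimal polynomial is ∏(x - λ)^{k_λ} where k_λ is the size of the largest Jordan block at λ.

For λ = -2: rank(A + 2I) = 3, and the largest Jordan block has size 3 (the smallest k with rank((A + 2I)^k) = rank((A + 2I)^(k+1))).

So m_A(x) = (x + 2)^3.

m_A(x) = (x + 2)^3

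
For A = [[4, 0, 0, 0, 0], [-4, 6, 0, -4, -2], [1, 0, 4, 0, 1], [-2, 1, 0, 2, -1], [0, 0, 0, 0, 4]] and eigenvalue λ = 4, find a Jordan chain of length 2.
We seek v_1 ∈ ker((A - 4I)^2) \ ker(A - 4I), then set v_{i+1} = (A - 4I) v_i.

One such chain is v_1 = [[0, 1, 0, 0, 0]]^T, v_2 = [[0, 2, 0, 1, 0]]^T. Check: (A - 4I) v_2 = [[0, 0, 0, 0, 0]]^T = 0.

v_1 = [[0, 1, 0, 0, 0]]^T, v_2 = [[0, 2, 0, 1, 0]]^T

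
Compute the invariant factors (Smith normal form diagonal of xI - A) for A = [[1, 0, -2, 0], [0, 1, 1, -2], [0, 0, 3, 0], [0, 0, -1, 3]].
The Jordan structure of A has elementary divisors (x - 1), (x - 1), (x - 3)^2. Arranging the block sizes at each eigenvalue in decreasing order and taking row products gives the invariant factors.

Invariant factors (smallest first, each dividing the next): x - 1, (x - 3)^2(x - 1).

Check: the last factor (x - 3)^2(x - 1) is the minimal polynomial, and the product (x - 3)^2(x - 1)^2 is the characteristic polynomial.

x - 1, (x - 3)^2(x - 1)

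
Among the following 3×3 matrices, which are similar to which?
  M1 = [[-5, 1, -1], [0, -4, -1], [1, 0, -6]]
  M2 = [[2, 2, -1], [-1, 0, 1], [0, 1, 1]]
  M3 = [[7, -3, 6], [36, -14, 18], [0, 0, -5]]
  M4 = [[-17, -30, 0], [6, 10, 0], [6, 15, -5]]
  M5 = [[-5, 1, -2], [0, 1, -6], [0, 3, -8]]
4 classes: {M1}, {M2}, {M3, M4}, {M5}

Characteristic polynomials: χ_{M1} = (x + 5)^3, χ_{M2} = (x - 1)^3, χ_{M3} = (x + 2)(x + 5)^2, χ_{M4} = (x + 2)(x + 5)^2, χ_{M5} = (x + 2)(x + 5)^2.

{M1}: invariant factors (x + 5)^3.

{M2}: invariant factors (x - 1)^3.

{M3, M4}: invariant factors x + 5, (x + 2)(x + 5).

{M5}: invariant factors (x + 2)(x + 5)^2.

Matrices are similar if and only if their invariant-factor lists agree; the partition into similarity classes is {M1}, {M2}, {M3, M4}, {M5}.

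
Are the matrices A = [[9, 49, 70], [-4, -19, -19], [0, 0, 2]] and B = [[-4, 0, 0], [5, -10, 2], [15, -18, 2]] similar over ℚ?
trace(A) = -8 but trace(B) = -12. The trace is a similarity invariant, so A and B are not similar.

No.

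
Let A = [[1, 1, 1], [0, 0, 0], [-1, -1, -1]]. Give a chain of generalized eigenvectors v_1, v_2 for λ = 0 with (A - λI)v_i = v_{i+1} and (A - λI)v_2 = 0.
v_1 = [[0, 2, -1]]^T, v_2 = [[1, 0, -1]]^T

We seek v_1 ∈ ker(A^2) \ ker(A), then set v_{i+1} = A v_i.

One such chain is v_1 = [[0, 2, -1]]^T, v_2 = [[1, 0, -1]]^T. Check: A v_2 = [[0, 0, 0]]^T = 0.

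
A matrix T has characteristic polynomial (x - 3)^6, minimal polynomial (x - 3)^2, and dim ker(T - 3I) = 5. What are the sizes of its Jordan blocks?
λ = 3: algebraic multiplicity 6 (exponent in χ_T), largest block size 2 (exponent in m_T), 5 blocks (geometric multiplicity). These force block sizes [2, 1, 1, 1, 1].

Jordan blocks: (3, 2), (3, 1), (3, 1), (3, 1), (3, 1)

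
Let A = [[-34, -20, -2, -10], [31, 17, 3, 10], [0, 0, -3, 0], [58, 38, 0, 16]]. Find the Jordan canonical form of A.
The characteristic polynomial is det(xI - A) = (x - 6)(x + 3)^2(x + 4), so the eigenvalues are -4 (algebraic multiplicity 1), -3 (algebraic multiplicity 2), 6 (algebraic multiplicity 1).

For λ = -4: algebraic multiplicity 1 gives one 1×1 block.

For λ = -3: rank(A + 3I) = 3, rank((A + 3I)^2) = 2. The eigenspace has dimension 4 - 3 = 1, so there is 1 Jordan block; the rank sequence gives block sizes [2].

For λ = 6: algebraic multiplicity 1 gives one 1×1 block.

Assembling the blocks gives the Jordan form J above.

J = [[-4, 0, 0, 0], [0, -3, 1, 0], [0, 0, -3, 0], [0, 0, 0, 6]]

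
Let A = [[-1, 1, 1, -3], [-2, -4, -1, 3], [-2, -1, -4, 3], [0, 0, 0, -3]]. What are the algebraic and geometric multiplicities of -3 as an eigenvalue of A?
The characteristic polynomial is (x + 3)^4, so the factor x + 3 appears with exponent 4: the algebraic multiplicity is 4.

rank(A + 3I) = 1, so the eigenspace has dimension 4 - 1 = 3: the geometric multiplicity is 3.

Since 3 < 4, A is not diagonalizable.

algebraic multiplicity 4, geometric multiplicity 3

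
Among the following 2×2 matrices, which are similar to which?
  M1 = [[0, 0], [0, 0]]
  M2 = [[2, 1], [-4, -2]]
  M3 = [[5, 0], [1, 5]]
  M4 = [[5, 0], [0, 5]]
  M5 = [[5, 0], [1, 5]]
4 classes: {M1}, {M2}, {M3, M5}, {M4}

Characteristic polynomials: χ_{M1} = x^2, χ_{M2} = x^2, χ_{M3} = (x - 5)^2, χ_{M4} = (x - 5)^2, χ_{M5} = (x - 5)^2.

{M1}: invariant factors x, x.

{M2}: invariant factors x^2.

{M3, M5}: invariant factors (x - 5)^2.

{M4}: invariant factors x - 5, x - 5.

Matrices are similar if and only if their invariant-factor lists agree; the partition into similarity classes is {M1}, {M2}, {M3, M5}, {M4}.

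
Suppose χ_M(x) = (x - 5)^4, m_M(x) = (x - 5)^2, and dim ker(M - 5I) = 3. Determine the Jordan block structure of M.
λ = 5: algebraic multiplicity 4 (exponent in χ_M), largest block size 2 (exponent in m_M), 3 blocks (geometric multiplicity). These force block sizes [2, 1, 1].

Jordan blocks: (5, 2), (5, 1), (5, 1)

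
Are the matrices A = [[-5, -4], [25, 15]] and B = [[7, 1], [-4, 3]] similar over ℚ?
Yes.

Two matrices over a field are similar if and only if they have the same invariant factors.

Both A and B have characteristic polynomial (x - 5)^2 and minimal polynomial (x - 5)^2. Computing further, both have invariant factors (x - 5)^2. Hence A and B are similar.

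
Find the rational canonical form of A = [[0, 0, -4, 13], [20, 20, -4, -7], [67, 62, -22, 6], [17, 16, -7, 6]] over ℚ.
The invariant factors of A (the non-unit diagonal entries of the Smith normal form of xI - A over ℚ[x]) are (x - 4)(x^3 - 3x + 5), each dividing the next. The characteristic polynomial is their product, (x - 4)(x^3 - 3x + 5).

The rational canonical form is the block-diagonal matrix of companion matrices C(f_i):
R = [[0, 0, 0, 20], [1, 0, 0, -17], [0, 1, 0, 3], [0, 0, 1, 4]].

Note the characteristic polynomial does not split into linear factors over ℚ, so A has no Jordan form over ℚ; the rational canonical form exists over any field.

R = [[0, 0, 0, 20], [1, 0, 0, -17], [0, 1, 0, 3], [0, 0, 1, 4]]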